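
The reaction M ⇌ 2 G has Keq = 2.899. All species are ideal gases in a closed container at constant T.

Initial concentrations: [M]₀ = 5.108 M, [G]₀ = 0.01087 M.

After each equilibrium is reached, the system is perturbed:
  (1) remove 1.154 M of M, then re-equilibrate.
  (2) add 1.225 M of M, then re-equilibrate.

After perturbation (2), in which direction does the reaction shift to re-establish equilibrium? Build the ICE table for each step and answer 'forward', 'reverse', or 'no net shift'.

Direction: forward

Q₀ = 2.3132e-05 vs Keq = 2.899 ⇒ Q<K, forward
Step 1:
                  M         G
  init        5.108   0.01087
  Δ          -1.591     3.182
  eq          3.517     3.193
  solve Keq expr → x = 1.591; check Q = 2.899
Then remove 1.154 M of M.
Step 2:
                  M         G
  init        2.363     3.193
  Δ          0.2266   -0.4532
  eq          2.589      2.74
  solve Keq expr → x = -0.2266; check Q = 2.899
Then add 1.225 M of M.
Step 3:
                  M         G
  init        3.814      2.74
  Δ         -0.2397    0.4793
  eq          3.575     3.219
  solve Keq expr → x = 0.2397; check Q = 2.899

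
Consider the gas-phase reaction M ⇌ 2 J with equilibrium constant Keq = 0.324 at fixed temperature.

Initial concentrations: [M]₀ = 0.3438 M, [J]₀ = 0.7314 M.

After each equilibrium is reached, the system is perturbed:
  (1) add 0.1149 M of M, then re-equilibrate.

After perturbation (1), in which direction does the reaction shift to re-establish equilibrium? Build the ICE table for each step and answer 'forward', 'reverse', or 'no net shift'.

Q₀ = 1.556 vs Keq = 0.324 ⇒ Q>K, reverse
Step 1:
                    M           J
  I            0.3438      0.7314
  C            0.1631     -0.3262
  E            0.5069      0.4052
  solve Keq expr → x = -0.1631; check Q = 0.324
Then add 0.1149 M of M.
Step 2:
                    M           J
  I            0.6218      0.4052
  C          -0.01844     0.03688
  E            0.6033      0.4421
  solve Keq expr → x = 0.01844; check Q = 0.324

Direction: forward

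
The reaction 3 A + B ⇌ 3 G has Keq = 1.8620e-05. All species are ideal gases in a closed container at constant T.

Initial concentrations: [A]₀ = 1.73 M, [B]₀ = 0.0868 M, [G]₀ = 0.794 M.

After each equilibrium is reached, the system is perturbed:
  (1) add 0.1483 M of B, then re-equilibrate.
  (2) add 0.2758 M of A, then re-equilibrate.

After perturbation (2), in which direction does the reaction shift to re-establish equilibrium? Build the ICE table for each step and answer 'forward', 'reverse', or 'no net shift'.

Direction: forward

Q₀ = 1.114 vs Keq = 1.8620e-05 ⇒ Q>K, reverse
Step 1:
                    A           B           G
  Initial        1.73      0.0868       0.794
  Change       0.7483      0.2494     -0.7483
  Equil         2.478      0.3362     0.04568
  solve Keq expr → x = -0.2494; check Q = 1.8620e-05
Then add 0.1483 M of B.
Step 2:
                    A           B           G
  Initial       2.478      0.4845     0.04568
  Change    -0.005729    -0.00191    0.005729
  Equil         2.473      0.4826     0.05141
  solve Keq expr → x = 0.00191; check Q = 1.8620e-05
Then add 0.2758 M of A.
Step 3:
                    A           B           G
  Initial       2.748      0.4826     0.05141
  Change    -0.005546   -0.001849    0.005546
  Equil         2.743      0.4808     0.05695
  solve Keq expr → x = 0.001849; check Q = 1.8620e-05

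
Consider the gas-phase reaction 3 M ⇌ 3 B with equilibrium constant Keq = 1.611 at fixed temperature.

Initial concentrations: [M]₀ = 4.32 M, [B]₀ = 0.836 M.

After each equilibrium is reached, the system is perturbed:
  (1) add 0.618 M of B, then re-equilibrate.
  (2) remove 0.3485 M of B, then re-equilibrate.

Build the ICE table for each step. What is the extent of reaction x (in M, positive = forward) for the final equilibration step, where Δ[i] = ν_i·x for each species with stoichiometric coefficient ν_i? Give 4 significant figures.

Q₀ = 0.007247 vs Keq = 1.611 ⇒ Q<K, forward
Step 1:
                  M         B
  init         4.32     0.836
  Δ          -1.946     1.946
  eq          2.374     2.782
  solve Keq expr → x = 0.6488; check Q = 1.611
Then add 0.618 M of B.
Step 2:
                  M         B
  init        2.374       3.4
  Δ          0.2845   -0.2845
  eq          2.658     3.116
  solve Keq expr → x = -0.09483; check Q = 1.611
Then remove 0.3485 M of B.
Step 3:
                  M         B
  init        2.658     2.767
  Δ         -0.1604    0.1604
  eq          2.498     2.928
  solve Keq expr → x = 0.05348; check Q = 1.611

x = 0.05348 M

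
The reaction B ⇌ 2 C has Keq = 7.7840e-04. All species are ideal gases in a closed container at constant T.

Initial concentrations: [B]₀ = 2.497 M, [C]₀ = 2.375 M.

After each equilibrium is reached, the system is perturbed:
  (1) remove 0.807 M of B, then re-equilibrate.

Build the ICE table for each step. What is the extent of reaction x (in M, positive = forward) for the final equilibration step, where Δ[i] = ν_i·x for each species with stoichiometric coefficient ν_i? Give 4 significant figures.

x = -0.003113 M

Q₀ = 2.259 vs Keq = 7.7840e-04 ⇒ Q>K, reverse
Step 1:
                  B         C
  I           2.497     2.375
  C           1.161    -2.322
  E           3.658   0.05336
  solve Keq expr → x = -1.161; check Q = 7.7840e-04
Then remove 0.807 M of B.
Step 2:
                  B         C
  I           2.851   0.05336
  C        0.003113 -0.006227
  E           2.854   0.04713
  solve Keq expr → x = -0.003113; check Q = 7.7840e-04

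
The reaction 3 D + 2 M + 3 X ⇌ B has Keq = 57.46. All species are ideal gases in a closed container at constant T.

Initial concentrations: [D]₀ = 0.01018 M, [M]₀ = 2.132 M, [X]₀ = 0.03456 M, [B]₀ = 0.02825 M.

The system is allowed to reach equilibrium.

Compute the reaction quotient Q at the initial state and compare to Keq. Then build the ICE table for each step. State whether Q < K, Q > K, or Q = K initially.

Q₀ = 1.4272e+08 vs Keq = 57.46 ⇒ Q>K, reverse
Step 1:
                  D         M         X         B
  init      0.01018     2.132   0.03456   0.02825
  Δ         0.08363   0.05575   0.08363  -0.02788
  eq        0.09381     2.188    0.1182 3.7475e-04
  solve Keq expr → x = -0.02788; check Q = 57.46

Q₀ = 1.4272e+08; Q > K (proceeds reverse)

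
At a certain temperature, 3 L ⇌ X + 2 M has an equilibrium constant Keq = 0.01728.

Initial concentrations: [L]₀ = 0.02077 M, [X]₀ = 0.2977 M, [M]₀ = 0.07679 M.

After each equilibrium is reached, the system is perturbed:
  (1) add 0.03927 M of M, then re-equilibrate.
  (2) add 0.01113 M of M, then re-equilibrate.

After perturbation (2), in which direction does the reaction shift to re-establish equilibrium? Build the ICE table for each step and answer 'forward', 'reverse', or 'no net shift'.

Q₀ = 195.9 vs Keq = 0.01728 ⇒ Q>K, reverse
Step 1:
                  L         X         M
  Initial   0.02077    0.2977   0.07679
  Change    0.09925  -0.03308  -0.06616
  Equil        0.12    0.2646   0.01063
  solve Keq expr → x = -0.03308; check Q = 0.01728
Then add 0.03927 M of M.
Step 2:
                  L         X         M
  Initial      0.12    0.2646    0.0499
  Change    0.04769   -0.0159  -0.03179
  Equil      0.1677    0.2487    0.0181
  solve Keq expr → x = -0.0159; check Q = 0.01728
Then add 0.01113 M of M.
Step 3:
                  L         X         M
  Initial    0.1677    0.2487   0.02923
  Change    0.01316 -0.004388 -0.008776
  Equil      0.1809    0.2443   0.02046
  solve Keq expr → x = -0.004388; check Q = 0.01728

Direction: reverse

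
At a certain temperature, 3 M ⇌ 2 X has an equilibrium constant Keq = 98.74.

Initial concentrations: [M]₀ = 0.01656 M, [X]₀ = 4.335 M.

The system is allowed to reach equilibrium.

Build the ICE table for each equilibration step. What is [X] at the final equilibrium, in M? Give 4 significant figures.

Q₀ = 4.1381e+06 vs Keq = 98.74 ⇒ Q>K, reverse
Step 1:
                   M          X
  I          0.01656      4.335
  C           0.5271    -0.3514
  E           0.5437      3.984
  solve Keq expr → x = -0.1757; check Q = 98.74

[X]_eq = 3.984 M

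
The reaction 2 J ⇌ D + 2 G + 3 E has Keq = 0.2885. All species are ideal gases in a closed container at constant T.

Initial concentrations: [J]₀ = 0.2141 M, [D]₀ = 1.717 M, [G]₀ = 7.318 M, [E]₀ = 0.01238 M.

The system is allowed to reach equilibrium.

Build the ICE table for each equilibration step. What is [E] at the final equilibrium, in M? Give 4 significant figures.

Q₀ = 0.003806 vs Keq = 0.2885 ⇒ Q<K, forward
Step 1:
                    J           D           G           E
  I            0.2141       1.717       7.318     0.01238
  C          -0.02388     0.01194     0.02388     0.03582
  E            0.1902       1.729       7.342      0.0482
  solve Keq expr → x = 0.01194; check Q = 0.2885

[E]_eq = 0.0482 M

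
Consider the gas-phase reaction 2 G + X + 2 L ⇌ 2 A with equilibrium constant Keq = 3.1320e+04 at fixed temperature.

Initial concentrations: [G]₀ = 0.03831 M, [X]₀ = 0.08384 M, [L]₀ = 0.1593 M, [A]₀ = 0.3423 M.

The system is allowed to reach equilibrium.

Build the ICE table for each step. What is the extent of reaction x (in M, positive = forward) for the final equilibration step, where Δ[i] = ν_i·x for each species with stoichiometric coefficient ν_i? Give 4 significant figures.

x = -0.001207 M

Q₀ = 3.7524e+04 vs Keq = 3.1320e+04 ⇒ Q>K, reverse
Step 1:
                    G           X           L           A
  init        0.03831     0.08384      0.1593      0.3423
  Δ          0.002414    0.001207    0.002414   -0.002414
  eq          0.04072     0.08505      0.1617      0.3399
  solve Keq expr → x = -0.001207; check Q = 3.1320e+04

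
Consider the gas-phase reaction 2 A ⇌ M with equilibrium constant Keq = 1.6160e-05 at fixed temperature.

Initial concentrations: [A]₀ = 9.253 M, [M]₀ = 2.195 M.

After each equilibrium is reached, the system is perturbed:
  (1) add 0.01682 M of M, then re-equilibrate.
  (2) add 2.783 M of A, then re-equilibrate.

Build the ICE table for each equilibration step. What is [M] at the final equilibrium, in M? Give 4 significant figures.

[M]_eq = 0.004373 M

Q₀ = 0.02564 vs Keq = 1.6160e-05 ⇒ Q>K, reverse
Step 1:
                  A         M
  init        9.253     2.195
  Δ           4.384    -2.192
  eq          13.64  0.003005
  solve Keq expr → x = -2.192; check Q = 1.6160e-05
Then add 0.01682 M of M.
Step 2:
                  A         M
  init        13.64   0.01983
  Δ         0.03361  -0.01681
  eq          13.67   0.00302
  solve Keq expr → x = -0.01681; check Q = 1.6160e-05
Then add 2.783 M of A.
Step 3:
                  A         M
  init        16.45   0.00302
  Δ       -0.002707  0.001353
  eq          16.45  0.004373
  solve Keq expr → x = 0.001353; check Q = 1.6160e-05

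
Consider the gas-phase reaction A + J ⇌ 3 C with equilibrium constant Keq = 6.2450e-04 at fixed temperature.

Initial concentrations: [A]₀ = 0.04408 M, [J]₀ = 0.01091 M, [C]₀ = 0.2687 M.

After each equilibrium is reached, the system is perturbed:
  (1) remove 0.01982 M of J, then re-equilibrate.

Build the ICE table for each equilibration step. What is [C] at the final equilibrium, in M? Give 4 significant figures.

[C]_eq = 0.01812 M

Q₀ = 40.34 vs Keq = 6.2450e-04 ⇒ Q>K, reverse
Step 1:
                  A         J         C
  init      0.04408   0.01091    0.2687
  Δ         0.08305   0.08305   -0.2492
  eq         0.1271   0.09396   0.01954
  solve Keq expr → x = -0.08305; check Q = 6.2450e-04
Then remove 0.01982 M of J.
Step 2:
                  A         J         C
  init       0.1271   0.07414   0.01954
  Δ       4.7426e-04 4.7426e-04 -0.001423
  eq         0.1276   0.07462   0.01812
  solve Keq expr → x = -4.7426e-04; check Q = 6.2450e-04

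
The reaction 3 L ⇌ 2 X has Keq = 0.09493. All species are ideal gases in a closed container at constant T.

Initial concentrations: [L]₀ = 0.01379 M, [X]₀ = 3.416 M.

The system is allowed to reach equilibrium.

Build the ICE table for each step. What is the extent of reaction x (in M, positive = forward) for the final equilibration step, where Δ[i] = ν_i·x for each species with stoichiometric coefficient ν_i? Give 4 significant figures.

x = -0.9552 M

Q₀ = 4.4498e+06 vs Keq = 0.09493 ⇒ Q>K, reverse
Step 1:
                   L          X
  Initial    0.01379      3.416
  Change       2.866      -1.91
  Equil         2.88      1.506
  solve Keq expr → x = -0.9552; check Q = 0.09493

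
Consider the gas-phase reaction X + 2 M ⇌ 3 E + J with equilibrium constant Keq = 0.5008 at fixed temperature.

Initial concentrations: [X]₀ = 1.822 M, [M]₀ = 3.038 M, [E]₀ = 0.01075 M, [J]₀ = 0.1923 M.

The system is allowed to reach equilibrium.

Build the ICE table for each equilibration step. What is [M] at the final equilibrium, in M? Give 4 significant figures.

[M]_eq = 2.01 M

Q₀ = 1.4206e-08 vs Keq = 0.5008 ⇒ Q<K, forward
Step 1:
                  X         M         E         J
  init        1.822     3.038   0.01075    0.1923
  Δ         -0.5141    -1.028     1.542    0.5141
  eq          1.308      2.01     1.553    0.7064
  solve Keq expr → x = 0.5141; check Q = 0.5008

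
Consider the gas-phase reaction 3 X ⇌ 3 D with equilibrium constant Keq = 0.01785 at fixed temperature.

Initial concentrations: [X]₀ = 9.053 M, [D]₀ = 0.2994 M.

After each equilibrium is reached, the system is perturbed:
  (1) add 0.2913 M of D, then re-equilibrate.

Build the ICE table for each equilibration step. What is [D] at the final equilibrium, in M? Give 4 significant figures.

Q₀ = 3.6172e-05 vs Keq = 0.01785 ⇒ Q<K, forward
Step 1:
                    X           D
  init          9.053      0.2994
  Δ            -1.638       1.638
  eq            7.415       1.938
  solve Keq expr → x = 0.5461; check Q = 0.01785
Then add 0.2913 M of D.
Step 2:
                    X           D
  init          7.415       2.229
  Δ            0.2309     -0.2309
  eq            7.646       1.998
  solve Keq expr → x = -0.07698; check Q = 0.01785

[D]_eq = 1.998 M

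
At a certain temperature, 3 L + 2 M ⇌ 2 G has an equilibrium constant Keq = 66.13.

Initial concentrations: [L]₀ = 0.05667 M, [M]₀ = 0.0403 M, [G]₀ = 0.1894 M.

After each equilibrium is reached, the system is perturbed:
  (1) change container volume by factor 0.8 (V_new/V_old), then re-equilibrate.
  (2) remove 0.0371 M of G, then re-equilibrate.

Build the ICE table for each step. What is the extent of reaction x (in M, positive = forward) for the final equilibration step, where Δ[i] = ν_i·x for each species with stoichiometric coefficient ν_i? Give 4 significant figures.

x = 0.006034 M

Q₀ = 1.2136e+05 vs Keq = 66.13 ⇒ Q>K, reverse
Step 1:
                    L           M           G
  Initial     0.05667      0.0403      0.1894
  Change       0.1407     0.09379    -0.09379
  Equil        0.1974      0.1341     0.09561
  solve Keq expr → x = -0.0469; check Q = 66.13
Then change container volume by factor 0.8 (V_new/V_old).
Step 2:
                    L           M           G
  Initial      0.2467      0.1676      0.1195
  Change      -0.0212    -0.01414     0.01414
  Equil        0.2255      0.1535      0.1336
  solve Keq expr → x = 0.007068; check Q = 66.13
Then remove 0.0371 M of G.
Step 3:
                    L           M           G
  Initial      0.2255      0.1535     0.09655
  Change      -0.0181    -0.01207     0.01207
  Equil        0.2074      0.1414      0.1086
  solve Keq expr → x = 0.006034; check Q = 66.13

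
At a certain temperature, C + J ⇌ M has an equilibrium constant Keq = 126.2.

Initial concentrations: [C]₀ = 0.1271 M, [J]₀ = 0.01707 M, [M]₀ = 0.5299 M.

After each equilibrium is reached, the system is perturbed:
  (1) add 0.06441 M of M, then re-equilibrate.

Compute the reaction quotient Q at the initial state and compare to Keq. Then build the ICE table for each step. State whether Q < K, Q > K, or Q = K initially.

Q₀ = 244.2; Q > K (proceeds reverse)

Q₀ = 244.2 vs Keq = 126.2 ⇒ Q>K, reverse
Step 1:
                  C         J         M
  I          0.1271   0.01707    0.5299
  C         0.01234   0.01234  -0.01234
  E          0.1394   0.02941    0.5176
  solve Keq expr → x = -0.01234; check Q = 126.2
Then add 0.06441 M of M.
Step 2:
                  C         J         M
  I          0.1394   0.02941     0.582
  C        0.002841  0.002841 -0.002841
  E          0.1423   0.03225    0.5791
  solve Keq expr → x = -0.002841; check Q = 126.2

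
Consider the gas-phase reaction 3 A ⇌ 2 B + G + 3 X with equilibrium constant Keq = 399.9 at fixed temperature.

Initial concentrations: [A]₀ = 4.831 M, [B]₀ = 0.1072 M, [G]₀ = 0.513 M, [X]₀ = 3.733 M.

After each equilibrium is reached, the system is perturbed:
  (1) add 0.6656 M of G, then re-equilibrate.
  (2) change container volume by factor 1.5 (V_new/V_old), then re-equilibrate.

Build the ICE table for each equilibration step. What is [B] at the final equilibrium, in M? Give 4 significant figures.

[B]_eq = 1.558 M

Q₀ = 0.00272 vs Keq = 399.9 ⇒ Q<K, forward
Step 1:
                  A         B         G         X
  init        4.831    0.1072     0.513     3.733
  Δ          -3.061     2.041      1.02     3.061
  eq           1.77     2.148     1.533     6.794
  solve Keq expr → x = 1.02; check Q = 399.9
Then add 0.6656 M of G.
Step 2:
                  A         B         G         X
  init         1.77     2.148     2.199     6.794
  Δ          0.1257  -0.08377  -0.04188   -0.1257
  eq          1.896     2.064     2.157     6.668
  solve Keq expr → x = -0.04188; check Q = 399.9
Then change container volume by factor 1.5 (V_new/V_old).
Step 3:
                  A         B         G         X
  init        1.264     1.376     1.438     4.445
  Δ         -0.2725    0.1817   0.09084    0.2725
  eq         0.9913     1.558     1.529     4.718
  solve Keq expr → x = 0.09084; check Q = 399.9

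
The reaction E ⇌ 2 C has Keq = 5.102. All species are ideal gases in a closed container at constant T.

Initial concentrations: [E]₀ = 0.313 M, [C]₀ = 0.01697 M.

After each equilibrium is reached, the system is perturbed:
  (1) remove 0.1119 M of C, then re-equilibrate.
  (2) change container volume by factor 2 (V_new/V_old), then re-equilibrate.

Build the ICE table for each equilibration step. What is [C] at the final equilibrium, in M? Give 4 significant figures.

Q₀ = 9.2007e-04 vs Keq = 5.102 ⇒ Q<K, forward
Step 1:
                  E         C
  Initial     0.313   0.01697
  Change    -0.2575     0.515
  Equil     0.05548     0.532
  solve Keq expr → x = 0.2575; check Q = 5.102
Then remove 0.1119 M of C.
Step 2:
                  E         C
  Initial   0.05548    0.4201
  Change   -0.01557   0.03113
  Equil     0.03991    0.4512
  solve Keq expr → x = 0.01557; check Q = 5.102
Then change container volume by factor 2 (V_new/V_old).
Step 3:
                  E         C
  Initial   0.01996    0.2256
  Change  -0.008431   0.01686
  Equil     0.01152    0.2425
  solve Keq expr → x = 0.008431; check Q = 5.102

[C]_eq = 0.2425 M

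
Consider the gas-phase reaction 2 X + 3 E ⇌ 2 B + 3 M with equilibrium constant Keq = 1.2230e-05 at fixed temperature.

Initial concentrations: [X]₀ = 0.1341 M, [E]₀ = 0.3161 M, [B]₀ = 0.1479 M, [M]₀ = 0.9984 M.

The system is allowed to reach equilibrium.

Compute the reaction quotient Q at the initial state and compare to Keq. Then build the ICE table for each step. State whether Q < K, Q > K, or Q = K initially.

Q₀ = 38.33; Q > K (proceeds reverse)

Q₀ = 38.33 vs Keq = 1.2230e-05 ⇒ Q>K, reverse
Step 1:
                    X           E           B           M
  I            0.1341      0.3161      0.1479      0.9984
  C            0.1473       0.221     -0.1473      -0.221
  E            0.2814      0.5371  5.6521e-04      0.7774
  solve Keq expr → x = -0.07367; check Q = 1.2230e-05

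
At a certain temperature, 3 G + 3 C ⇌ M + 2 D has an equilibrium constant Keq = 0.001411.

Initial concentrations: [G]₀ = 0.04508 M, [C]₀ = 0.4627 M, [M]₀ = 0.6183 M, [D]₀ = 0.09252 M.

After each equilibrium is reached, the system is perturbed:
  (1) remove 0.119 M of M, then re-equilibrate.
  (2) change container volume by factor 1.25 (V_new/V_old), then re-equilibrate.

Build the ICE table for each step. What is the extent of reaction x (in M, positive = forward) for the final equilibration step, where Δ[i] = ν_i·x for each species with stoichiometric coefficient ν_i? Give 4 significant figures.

Q₀ = 583.2 vs Keq = 0.001411 ⇒ Q>K, reverse
Step 1:
                   G          C          M          D
  Initial    0.04508     0.4627     0.6183    0.09252
  Change      0.1361     0.1361   -0.04537   -0.09075
  Equil       0.1812     0.5988     0.5729   0.001774
  solve Keq expr → x = -0.04537; check Q = 0.001411
Then remove 0.119 M of M.
Step 2:
                   G          C          M          D
  Initial     0.1812     0.5988     0.4539   0.001774
  Change  -3.1789e-04 -3.1789e-04 1.0596e-04 2.1193e-04
  Equil       0.1809     0.5985      0.454   0.001986
  solve Keq expr → x = 1.0596e-04; check Q = 0.001411
Then change container volume by factor 1.25 (V_new/V_old).
Step 3:
                   G          C          M          D
  Initial     0.1447     0.4788     0.3632   0.001589
  Change  6.6201e-04 6.6201e-04 -2.2067e-04 -4.4134e-04
  Equil       0.1454     0.4795      0.363   0.001147
  solve Keq expr → x = -2.2067e-04; check Q = 0.001411

x = -2.2067e-04 M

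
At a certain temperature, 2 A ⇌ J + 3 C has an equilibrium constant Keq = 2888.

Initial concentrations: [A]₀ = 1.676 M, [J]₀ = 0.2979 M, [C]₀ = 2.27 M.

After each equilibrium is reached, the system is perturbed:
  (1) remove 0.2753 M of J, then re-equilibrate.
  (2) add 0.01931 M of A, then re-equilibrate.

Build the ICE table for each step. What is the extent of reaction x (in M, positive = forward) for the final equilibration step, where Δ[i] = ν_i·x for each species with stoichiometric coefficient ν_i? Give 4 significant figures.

Q₀ = 1.241 vs Keq = 2888 ⇒ Q<K, forward
Step 1:
                   A          J          C
  Initial      1.676     0.2979       2.27
  Change      -1.494     0.7469      2.241
  Equil       0.1822      1.045      4.511
  solve Keq expr → x = 0.7469; check Q = 2888
Then remove 0.2753 M of J.
Step 2:
                   A          J          C
  Initial     0.1822     0.7695      4.511
  Change    -0.02288    0.01144    0.03432
  Equil       0.1593     0.7809      4.545
  solve Keq expr → x = 0.01144; check Q = 2888
Then add 0.01931 M of A.
Step 3:
                   A          J          C
  Initial     0.1786     0.7809      4.545
  Change    -0.01708   0.008542    0.02563
  Equil       0.1616     0.7895      4.571
  solve Keq expr → x = 0.008542; check Q = 2888

x = 0.008542 M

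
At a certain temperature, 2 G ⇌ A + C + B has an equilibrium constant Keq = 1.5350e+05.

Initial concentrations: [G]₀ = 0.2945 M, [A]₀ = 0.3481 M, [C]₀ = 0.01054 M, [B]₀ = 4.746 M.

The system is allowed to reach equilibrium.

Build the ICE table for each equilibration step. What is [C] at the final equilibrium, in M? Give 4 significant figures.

Q₀ = 0.2008 vs Keq = 1.5350e+05 ⇒ Q<K, forward
Step 1:
                  G         A         C         B
  init       0.2945    0.3481   0.01054     4.746
  Δ         -0.2929    0.1465    0.1465    0.1465
  eq       0.001573    0.4946     0.157     4.892
  solve Keq expr → x = 0.1465; check Q = 1.5350e+05

[C]_eq = 0.157 M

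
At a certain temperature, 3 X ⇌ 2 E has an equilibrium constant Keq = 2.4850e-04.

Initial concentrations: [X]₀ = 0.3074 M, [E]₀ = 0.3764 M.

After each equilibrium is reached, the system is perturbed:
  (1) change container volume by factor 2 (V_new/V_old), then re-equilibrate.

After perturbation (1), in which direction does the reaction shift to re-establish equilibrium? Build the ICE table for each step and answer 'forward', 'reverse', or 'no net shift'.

Direction: reverse

Q₀ = 4.877 vs Keq = 2.4850e-04 ⇒ Q>K, reverse
Step 1:
                   X          E
  Initial     0.3074     0.3764
  Change       0.546     -0.364
  Equil       0.8534    0.01243
  solve Keq expr → x = -0.182; check Q = 2.4850e-04
Then change container volume by factor 2 (V_new/V_old).
Step 2:
                   X          E
  Initial     0.4267   0.006213
  Change    0.002668  -0.001779
  Equil       0.4293   0.004435
  solve Keq expr → x = -8.8930e-04; check Q = 2.4850e-04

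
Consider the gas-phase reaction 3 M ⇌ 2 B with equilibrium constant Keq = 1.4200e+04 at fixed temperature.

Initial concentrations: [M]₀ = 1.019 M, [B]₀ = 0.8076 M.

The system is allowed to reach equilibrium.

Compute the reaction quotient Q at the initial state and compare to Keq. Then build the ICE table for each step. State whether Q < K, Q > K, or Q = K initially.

Q₀ = 0.6164; Q < K (proceeds forward)

Q₀ = 0.6164 vs Keq = 1.4200e+04 ⇒ Q<K, forward
Step 1:
                  M         B
  Initial     1.019    0.8076
  Change    -0.9661     0.644
  Equil     0.05294     1.452
  solve Keq expr → x = 0.322; check Q = 1.4200e+04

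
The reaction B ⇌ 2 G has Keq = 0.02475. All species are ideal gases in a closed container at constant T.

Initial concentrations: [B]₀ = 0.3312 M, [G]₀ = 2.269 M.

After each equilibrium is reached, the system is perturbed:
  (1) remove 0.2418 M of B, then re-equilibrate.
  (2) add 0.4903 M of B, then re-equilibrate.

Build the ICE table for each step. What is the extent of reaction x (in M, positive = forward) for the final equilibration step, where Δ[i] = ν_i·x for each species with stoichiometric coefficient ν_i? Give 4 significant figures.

x = 0.01596 M

Q₀ = 15.54 vs Keq = 0.02475 ⇒ Q>K, reverse
Step 1:
                   B          G
  init        0.3312      2.269
  Δ            1.042     -2.085
  eq           1.374     0.1844
  solve Keq expr → x = -1.042; check Q = 0.02475
Then remove 0.2418 M of B.
Step 2:
                   B          G
  init         1.132     0.1844
  Δ         0.008204   -0.01641
  eq            1.14      0.168
  solve Keq expr → x = -0.008204; check Q = 0.02475
Then add 0.4903 M of B.
Step 3:
                   B          G
  init          1.63      0.168
  Δ         -0.01596    0.03192
  eq           1.614     0.1999
  solve Keq expr → x = 0.01596; check Q = 0.02475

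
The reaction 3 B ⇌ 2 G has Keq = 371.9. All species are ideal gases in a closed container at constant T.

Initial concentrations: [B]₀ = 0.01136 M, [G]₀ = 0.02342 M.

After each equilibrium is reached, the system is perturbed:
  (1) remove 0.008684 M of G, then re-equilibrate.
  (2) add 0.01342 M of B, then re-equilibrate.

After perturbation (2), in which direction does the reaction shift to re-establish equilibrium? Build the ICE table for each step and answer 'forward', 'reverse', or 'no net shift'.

Direction: forward

Q₀ = 374.1 vs Keq = 371.9 ⇒ Q>K, reverse
Step 1:
                  B         G
  init      0.01136   0.02342
  Δ       1.8752e-05 -1.2501e-05
  eq        0.01138   0.02341
  solve Keq expr → x = -6.2505e-06; check Q = 371.9
Then remove 0.008684 M of G.
Step 2:
                  B         G
  init      0.01138   0.01472
  Δ       -0.002425  0.001616
  eq       0.008954   0.01634
  solve Keq expr → x = 8.0820e-04; check Q = 371.9
Then add 0.01342 M of B.
Step 3:
                  B         G
  init      0.02237   0.01634
  Δ        -0.01093  0.007284
  eq        0.01145   0.02362
  solve Keq expr → x = 0.003642; check Q = 371.9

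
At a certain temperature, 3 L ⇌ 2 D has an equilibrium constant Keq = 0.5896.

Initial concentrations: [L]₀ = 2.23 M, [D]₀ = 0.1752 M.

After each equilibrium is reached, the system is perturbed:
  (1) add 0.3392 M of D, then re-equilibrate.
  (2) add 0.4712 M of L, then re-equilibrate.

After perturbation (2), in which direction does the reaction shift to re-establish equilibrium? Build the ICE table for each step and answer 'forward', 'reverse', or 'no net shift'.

Direction: forward

Q₀ = 0.002768 vs Keq = 0.5896 ⇒ Q<K, forward
Step 1:
                    L           D
  Initial        2.23      0.1752
  Change       -1.107      0.7382
  Equil         1.123      0.9134
  solve Keq expr → x = 0.3691; check Q = 0.5896
Then add 0.3392 M of D.
Step 2:
                    L           D
  Initial       1.123       1.253
  Change       0.1754      -0.117
  Equil         1.298       1.136
  solve Keq expr → x = -0.05848; check Q = 0.5896
Then add 0.4712 M of L.
Step 3:
                    L           D
  Initial       1.769       1.136
  Change      -0.3155      0.2103
  Equil         1.454       1.346
  solve Keq expr → x = 0.1052; check Q = 0.5896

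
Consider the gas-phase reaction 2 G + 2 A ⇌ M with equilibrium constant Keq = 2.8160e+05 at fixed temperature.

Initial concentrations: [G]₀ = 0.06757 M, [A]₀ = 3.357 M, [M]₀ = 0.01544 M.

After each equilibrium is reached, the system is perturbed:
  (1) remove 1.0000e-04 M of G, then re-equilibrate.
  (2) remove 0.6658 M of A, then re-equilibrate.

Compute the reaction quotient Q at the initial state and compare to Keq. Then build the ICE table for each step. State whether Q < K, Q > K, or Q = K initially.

Q₀ = 0.3001 vs Keq = 2.8160e+05 ⇒ Q<K, forward
Step 1:
                   G          A          M
  I          0.06757      3.357    0.01544
  C         -0.06744   -0.06744    0.03372
  E       1.2702e-04       3.29    0.04916
  solve Keq expr → x = 0.03372; check Q = 2.8160e+05
Then remove 1.0000e-04 M of G.
Step 2:
                   G          A          M
  I       2.7016e-05       3.29    0.04916
  C       9.9932e-05 9.9932e-05 -4.9966e-05
  E       1.2695e-04       3.29    0.04911
  solve Keq expr → x = -4.9966e-05; check Q = 2.8160e+05
Then remove 0.6658 M of A.
Step 3:
                   G          A          M
  I       1.2695e-04      2.624    0.04911
  C       3.2185e-05 3.2185e-05 -1.6092e-05
  E       1.5913e-04      2.624     0.0491
  solve Keq expr → x = -1.6092e-05; check Q = 2.8160e+05

Q₀ = 0.3001; Q < K (proceeds forward)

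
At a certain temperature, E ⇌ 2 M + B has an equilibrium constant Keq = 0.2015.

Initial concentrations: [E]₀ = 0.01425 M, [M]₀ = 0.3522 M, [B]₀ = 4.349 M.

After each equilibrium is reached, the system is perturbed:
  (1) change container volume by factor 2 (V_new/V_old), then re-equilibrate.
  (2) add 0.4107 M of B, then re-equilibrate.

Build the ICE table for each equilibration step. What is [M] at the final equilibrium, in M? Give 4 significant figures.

Q₀ = 37.86 vs Keq = 0.2015 ⇒ Q>K, reverse
Step 1:
                  E         M         B
  Initial   0.01425    0.3522     4.349
  Change      0.134    -0.268    -0.134
  Equil      0.1483   0.08419     4.215
  solve Keq expr → x = -0.134; check Q = 0.2015
Then change container volume by factor 2 (V_new/V_old).
Step 2:
                  E         M         B
  Initial   0.07413   0.04209     2.107
  Change   -0.01607   0.03213   0.01607
  Equil     0.05806   0.07423     2.124
  solve Keq expr → x = 0.01607; check Q = 0.2015
Then add 0.4107 M of B.
Step 3:
                  E         M         B
  Initial   0.05806   0.07423     2.534
  Change   0.002422 -0.004844 -0.002422
  Equil     0.06048   0.06938     2.532
  solve Keq expr → x = -0.002422; check Q = 0.2015

[M]_eq = 0.06938 M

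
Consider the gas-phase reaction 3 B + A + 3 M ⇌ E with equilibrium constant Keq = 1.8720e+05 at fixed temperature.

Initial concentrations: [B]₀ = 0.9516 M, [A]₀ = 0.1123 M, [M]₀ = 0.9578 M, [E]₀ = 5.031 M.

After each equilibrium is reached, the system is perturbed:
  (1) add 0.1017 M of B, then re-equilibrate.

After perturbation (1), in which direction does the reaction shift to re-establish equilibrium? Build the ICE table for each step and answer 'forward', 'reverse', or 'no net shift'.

Q₀ = 59.17 vs Keq = 1.8720e+05 ⇒ Q<K, forward
Step 1:
                   B          A          M          E
  Initial     0.9516     0.1123     0.9578      5.031
  Change     -0.3354    -0.1118    -0.3354     0.1118
  Equil       0.6162 4.8717e-04     0.6224      5.143
  solve Keq expr → x = 0.1118; check Q = 1.8720e+05
Then add 0.1017 M of B.
Step 2:
                   B          A          M          E
  Initial     0.7179 4.8717e-04     0.6224      5.143
  Change  -5.3284e-04 -1.7761e-04 -5.3284e-04 1.7761e-04
  Equil       0.7173 3.0956e-04     0.6218      5.143
  solve Keq expr → x = 1.7761e-04; check Q = 1.8720e+05

Direction: forward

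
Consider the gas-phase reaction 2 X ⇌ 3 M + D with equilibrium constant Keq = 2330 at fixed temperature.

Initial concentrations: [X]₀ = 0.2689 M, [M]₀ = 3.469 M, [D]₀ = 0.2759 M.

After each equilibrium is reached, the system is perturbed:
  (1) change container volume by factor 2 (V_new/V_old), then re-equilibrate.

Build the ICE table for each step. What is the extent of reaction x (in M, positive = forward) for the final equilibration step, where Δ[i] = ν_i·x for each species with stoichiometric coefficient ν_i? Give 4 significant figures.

x = 0.01068 M

Q₀ = 159.3 vs Keq = 2330 ⇒ Q<K, forward
Step 1:
                    X           M           D
  Initial      0.2689       3.469      0.2759
  Change      -0.1785      0.2677     0.08924
  Equil       0.09042       3.737      0.3651
  solve Keq expr → x = 0.08924; check Q = 2330
Then change container volume by factor 2 (V_new/V_old).
Step 2:
                    X           M           D
  Initial     0.04521       1.868      0.1826
  Change     -0.02135     0.03203     0.01068
  Equil       0.02386         1.9      0.1932
  solve Keq expr → x = 0.01068; check Q = 2330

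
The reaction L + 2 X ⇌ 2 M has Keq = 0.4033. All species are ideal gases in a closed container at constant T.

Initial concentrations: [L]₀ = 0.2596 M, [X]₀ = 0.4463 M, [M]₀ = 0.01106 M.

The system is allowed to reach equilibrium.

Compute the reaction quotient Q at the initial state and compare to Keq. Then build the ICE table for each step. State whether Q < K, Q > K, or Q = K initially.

Q₀ = 0.002366; Q < K (proceeds forward)

Q₀ = 0.002366 vs Keq = 0.4033 ⇒ Q<K, forward
Step 1:
                  L         X         M
  Initial    0.2596    0.4463   0.01106
  Change   -0.04633  -0.09266   0.09266
  Equil      0.2133    0.3536    0.1037
  solve Keq expr → x = 0.04633; check Q = 0.4033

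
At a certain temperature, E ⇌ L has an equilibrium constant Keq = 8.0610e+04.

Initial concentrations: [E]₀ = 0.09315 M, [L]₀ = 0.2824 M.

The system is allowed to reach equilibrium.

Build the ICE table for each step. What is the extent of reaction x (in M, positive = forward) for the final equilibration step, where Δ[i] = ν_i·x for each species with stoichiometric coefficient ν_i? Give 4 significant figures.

x = 0.09315 M

Q₀ = 3.032 vs Keq = 8.0610e+04 ⇒ Q<K, forward
Step 1:
                   E          L
  I          0.09315     0.2824
  C         -0.09315    0.09315
  E       4.6588e-06     0.3755
  solve Keq expr → x = 0.09315; check Q = 8.0610e+04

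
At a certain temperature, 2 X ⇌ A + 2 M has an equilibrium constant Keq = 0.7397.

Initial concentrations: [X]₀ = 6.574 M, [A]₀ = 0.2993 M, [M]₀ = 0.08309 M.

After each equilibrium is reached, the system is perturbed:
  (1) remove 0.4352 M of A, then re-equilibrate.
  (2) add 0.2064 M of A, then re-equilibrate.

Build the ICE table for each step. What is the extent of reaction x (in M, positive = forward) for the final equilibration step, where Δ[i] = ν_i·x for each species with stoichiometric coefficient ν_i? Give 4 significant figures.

x = -0.04801 M

Q₀ = 4.7813e-05 vs Keq = 0.7397 ⇒ Q<K, forward
Step 1:
                  X         A         M
  init        6.574    0.2993   0.08309
  Δ          -2.609     1.305     2.609
  eq          3.965     1.604     2.692
  solve Keq expr → x = 1.305; check Q = 0.7397
Then remove 0.4352 M of A.
Step 2:
                  X         A         M
  init        3.965     1.169     2.692
  Δ         -0.1923   0.09617    0.1923
  eq          3.772     1.265     2.885
  solve Keq expr → x = 0.09617; check Q = 0.7397
Then add 0.2064 M of A.
Step 3:
                  X         A         M
  init        3.772     1.471     2.885
  Δ         0.09602  -0.04801  -0.09602
  eq          3.868     1.423     2.789
  solve Keq expr → x = -0.04801; check Q = 0.7397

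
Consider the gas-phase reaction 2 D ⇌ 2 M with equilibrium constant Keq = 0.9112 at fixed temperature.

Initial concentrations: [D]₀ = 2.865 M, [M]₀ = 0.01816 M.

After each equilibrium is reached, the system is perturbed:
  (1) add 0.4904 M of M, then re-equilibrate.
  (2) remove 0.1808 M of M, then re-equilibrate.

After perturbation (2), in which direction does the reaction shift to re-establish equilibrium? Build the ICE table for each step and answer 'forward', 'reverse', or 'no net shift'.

Direction: forward

Q₀ = 4.0177e-05 vs Keq = 0.9112 ⇒ Q<K, forward
Step 1:
                    D           M
  init          2.865     0.01816
  Δ             -1.39        1.39
  eq            1.475       1.408
  solve Keq expr → x = 0.695; check Q = 0.9112
Then add 0.4904 M of M.
Step 2:
                    D           M
  init          1.475       1.898
  Δ            0.2509     -0.2509
  eq            1.726       1.648
  solve Keq expr → x = -0.1254; check Q = 0.9112
Then remove 0.1808 M of M.
Step 3:
                    D           M
  init          1.726       1.467
  Δ           -0.0925      0.0925
  eq            1.633       1.559
  solve Keq expr → x = 0.04625; check Q = 0.9112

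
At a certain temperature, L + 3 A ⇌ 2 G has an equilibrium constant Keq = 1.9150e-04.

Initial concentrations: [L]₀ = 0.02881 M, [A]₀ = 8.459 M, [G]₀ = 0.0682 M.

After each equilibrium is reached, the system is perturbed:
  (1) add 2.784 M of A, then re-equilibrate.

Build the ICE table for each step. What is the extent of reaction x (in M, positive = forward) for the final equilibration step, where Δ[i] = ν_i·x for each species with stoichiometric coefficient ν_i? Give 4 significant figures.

Q₀ = 2.6673e-04 vs Keq = 1.9150e-04 ⇒ Q>K, reverse
Step 1:
                   L          A          G
  I          0.02881      8.459     0.0682
  C         0.003463    0.01039  -0.006925
  E          0.03227      8.469    0.06127
  solve Keq expr → x = -0.003463; check Q = 1.9150e-04
Then add 2.784 M of A.
Step 2:
                   L          A          G
  I          0.03227      11.25    0.06127
  C        -0.009036   -0.02711    0.01807
  E          0.02324      11.23    0.07935
  solve Keq expr → x = 0.009036; check Q = 1.9150e-04

x = 0.009036 M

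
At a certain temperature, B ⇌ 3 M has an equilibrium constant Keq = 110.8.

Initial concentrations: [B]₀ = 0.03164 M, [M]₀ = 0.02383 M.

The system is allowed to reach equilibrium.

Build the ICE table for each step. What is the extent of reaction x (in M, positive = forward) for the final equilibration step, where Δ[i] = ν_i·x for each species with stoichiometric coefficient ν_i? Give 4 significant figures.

x = 0.03162 M

Q₀ = 4.2770e-04 vs Keq = 110.8 ⇒ Q<K, forward
Step 1:
                   B          M
  Initial    0.03164    0.02383
  Change    -0.03162    0.09487
  Equil   1.5096e-05     0.1187
  solve Keq expr → x = 0.03162; check Q = 110.8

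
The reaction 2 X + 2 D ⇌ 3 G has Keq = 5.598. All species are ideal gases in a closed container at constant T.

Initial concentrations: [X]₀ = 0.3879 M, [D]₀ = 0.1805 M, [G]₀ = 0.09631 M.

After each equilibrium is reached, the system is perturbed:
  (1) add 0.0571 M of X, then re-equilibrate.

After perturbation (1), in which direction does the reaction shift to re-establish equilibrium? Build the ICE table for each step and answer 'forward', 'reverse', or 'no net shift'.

Direction: forward

Q₀ = 0.1822 vs Keq = 5.598 ⇒ Q<K, forward
Step 1:
                    X           D           G
  I            0.3879      0.1805     0.09631
  C          -0.06644    -0.06644     0.09966
  E            0.3215      0.1141       0.196
  solve Keq expr → x = 0.03322; check Q = 5.598
Then add 0.0571 M of X.
Step 2:
                    X           D           G
  I            0.3786      0.1141       0.196
  C          -0.00714    -0.00714     0.01071
  E            0.3714      0.1069      0.2067
  solve Keq expr → x = 0.00357; check Q = 5.598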